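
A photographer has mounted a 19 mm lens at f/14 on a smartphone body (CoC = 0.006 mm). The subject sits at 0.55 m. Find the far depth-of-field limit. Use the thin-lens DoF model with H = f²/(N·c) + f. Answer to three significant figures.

Hyperfocal distance H = f²/(N·c) + f = 19²/(14 × 0.006) + 19 = 361/0.084 + 19 ≈ 4316.6 mm ≈ 4.317 m.
Far limit Df = s·(H − f)/(H − s) = 550 × (4316.6 − 19) / (4316.6 − 550) = 550 × 4297.6 / 3766.6 ≈ 627.54 mm ≈ 0.628 m.

0.628 m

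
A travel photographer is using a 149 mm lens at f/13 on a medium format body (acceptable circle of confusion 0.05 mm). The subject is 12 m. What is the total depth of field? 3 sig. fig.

9.47 m

Hyperfocal distance H = f²/(N·c) + f = 149²/(13 × 0.05) + 149 = 22201/0.65 + 149 ≈ 34304.4 mm ≈ 34.30 m.
Near limit Dn = s·(H − f)/(H + s − 2f) = 12000 × (34304.4 − 149) / (34304.4 + 12000 − 2 × 149) = 12000 × 34155.4 / 46006.4 ≈ 8908.9 mm.
Far limit Df = s·(H − f)/(H − s) = 12000 × (34304.4 − 149) / (34304.4 − 12000) = 12000 × 34155.4 / 22304.4 ≈ 18376.0 mm.
Depth of field = Df − Dn = 18376.0 − 8908.9 ≈ 9467.1 mm ≈ 9.47 m.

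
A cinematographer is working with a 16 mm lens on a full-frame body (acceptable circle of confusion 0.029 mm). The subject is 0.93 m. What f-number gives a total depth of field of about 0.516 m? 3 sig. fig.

f/2.50

Write h = H − f = f²/(N·c). The thin-lens limits are Dn = s·h/(h + (s−f)) and Df = s·h/(h − (s−f)), so DoF = Df − Dn = 2·s·(s−f)·h / (h² − (s−f)²).
That is a quadratic in h: DoF·h² − 2·s·(s−f)·h − DoF·(s−f)² = 0 ⇒ h = (s−f)·(s + √(s² + DoF²)) / DoF = 914 × (930 + √(930² + 516²)) / 516 = 914 × (930 + 1063.56) / 516 ≈ 3531.2 mm.
Then N = f²/(c·h) = 16² / (0.029 × 3531.2) = 256 / 102.41 ≈ 2.50.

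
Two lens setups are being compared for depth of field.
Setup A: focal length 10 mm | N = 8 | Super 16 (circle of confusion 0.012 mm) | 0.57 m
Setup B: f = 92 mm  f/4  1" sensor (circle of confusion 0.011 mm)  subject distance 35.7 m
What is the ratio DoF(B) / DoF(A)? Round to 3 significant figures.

Setup A: H = 10²/(8×0.012) + 10 ≈ 1051.7 mm; DoF = Df − Dn = 1232.70 − 370.71 ≈ 861.99 mm.
Setup B: H = 92²/(4×0.011) + 92 ≈ 192455.6 mm; DoF = Df − Dn = 43809 − 30124 ≈ 13685 mm.
Ratio = 13685 / 861.99 ≈ 15.9.

15.9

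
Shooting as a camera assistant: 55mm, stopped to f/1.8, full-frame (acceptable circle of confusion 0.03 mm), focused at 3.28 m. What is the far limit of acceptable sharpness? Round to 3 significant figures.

3.48 m

Hyperfocal distance H = f²/(N·c) + f = 55²/(1.8 × 0.03) + 55 = 3025/0.054 + 55 ≈ 56073.5 mm ≈ 56.07 m.
Far limit Df = s·(H − f)/(H − s) = 3280 × (56073.5 − 55) / (56073.5 − 3280) = 3280 × 56018.5 / 52793.5 ≈ 3480.4 mm ≈ 3.48 m.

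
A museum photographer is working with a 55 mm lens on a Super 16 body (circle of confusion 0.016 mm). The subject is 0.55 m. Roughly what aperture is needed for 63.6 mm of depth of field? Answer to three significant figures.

f/22

Write h = H − f = f²/(N·c). The thin-lens limits are Dn = s·h/(h + (s−f)) and Df = s·h/(h − (s−f)), so DoF = Df − Dn = 2·s·(s−f)·h / (h² − (s−f)²).
That is a quadratic in h: DoF·h² − 2·s·(s−f)·h − DoF·(s−f)² = 0 ⇒ h = (s−f)·(s + √(s² + DoF²)) / DoF = 495 × (550 + √(550² + 63.6²)) / 63.6 = 495 × (550 + 553.665) / 63.6 ≈ 8589.8 mm.
Then N = f²/(c·h) = 55² / (0.016 × 8589.8) = 3025 / 137.44 ≈ 22.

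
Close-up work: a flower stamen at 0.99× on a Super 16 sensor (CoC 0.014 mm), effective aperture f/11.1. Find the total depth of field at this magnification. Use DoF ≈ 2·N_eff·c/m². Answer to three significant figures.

At magnification m, DoF ≈ 2·N_eff·c/m² = 2 × 11.1 × 0.014 / 0.99² = 0.3108 / 0.9801 ≈ 0.317 mm.

0.317 mm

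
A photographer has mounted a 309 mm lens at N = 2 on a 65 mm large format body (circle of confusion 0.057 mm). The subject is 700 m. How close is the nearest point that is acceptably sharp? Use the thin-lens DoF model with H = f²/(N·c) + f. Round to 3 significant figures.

Hyperfocal distance H = f²/(N·c) + f = 309²/(2 × 0.057) + 309 = 95481/0.114 + 309 ≈ 837861.6 mm ≈ 837.9 m.
Near limit Dn = s·(H − f)/(H + s − 2f) = 700000 × (837861.6 − 309) / (837861.6 + 700000 − 2 × 309) = 700000 × 837552.6 / 1537243.6 ≈ 381388 mm ≈ 381 m.

381 m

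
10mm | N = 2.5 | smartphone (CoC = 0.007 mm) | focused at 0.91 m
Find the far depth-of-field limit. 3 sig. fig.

1.08 m

Hyperfocal distance H = f²/(N·c) + f = 10²/(2.5 × 0.007) + 10 = 100/0.0175 + 10 ≈ 5724.3 mm ≈ 5.724 m.
Far limit Df = s·(H − f)/(H − s) = 910 × (5724.3 − 10) / (5724.3 − 910) = 910 × 5714.3 / 4814.3 ≈ 1080.1 mm ≈ 1.08 m.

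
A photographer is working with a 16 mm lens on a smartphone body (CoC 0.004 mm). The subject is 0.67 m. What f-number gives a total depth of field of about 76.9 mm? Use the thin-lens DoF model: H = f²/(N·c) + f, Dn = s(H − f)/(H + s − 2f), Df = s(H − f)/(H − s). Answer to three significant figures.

f/5.60

Write h = H − f = f²/(N·c). The thin-lens limits are Dn = s·h/(h + (s−f)) and Df = s·h/(h − (s−f)), so DoF = Df − Dn = 2·s·(s−f)·h / (h² − (s−f)²).
That is a quadratic in h: DoF·h² − 2·s·(s−f)·h − DoF·(s−f)² = 0 ⇒ h = (s−f)·(s + √(s² + DoF²)) / DoF = 654 × (670 + √(670² + 76.9²)) / 76.9 = 654 × (670 + 674.399) / 76.9 ≈ 11434 mm.
Then N = f²/(c·h) = 16² / (0.004 × 11434) = 256 / 45.734 ≈ 5.60.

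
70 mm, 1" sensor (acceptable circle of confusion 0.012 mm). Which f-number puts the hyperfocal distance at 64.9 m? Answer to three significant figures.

f/6.30

Rearrange H = f²/(N·c) + f for N: N = f² / ((H − f)·c).
N = 70² / ((64900 − 70) × 0.012) = 4900 / 778.0 ≈ 6.30.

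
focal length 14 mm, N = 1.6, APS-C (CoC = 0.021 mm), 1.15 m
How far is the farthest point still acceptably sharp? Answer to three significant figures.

Hyperfocal distance H = f²/(N·c) + f = 14²/(1.6 × 0.021) + 14 = 196/0.0336 + 14 ≈ 5847.3 mm ≈ 5.847 m.
Far limit Df = s·(H − f)/(H − s) = 1150 × (5847.3 − 14) / (5847.3 − 1150) = 1150 × 5833.3 / 4697.3 ≈ 1428.1 mm ≈ 1.43 m.

1.43 m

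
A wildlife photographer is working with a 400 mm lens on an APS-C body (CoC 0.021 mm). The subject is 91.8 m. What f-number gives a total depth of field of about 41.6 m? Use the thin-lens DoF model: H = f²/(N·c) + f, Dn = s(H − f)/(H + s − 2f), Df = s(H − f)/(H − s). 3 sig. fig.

f/18

Write h = H − f = f²/(N·c). The thin-lens limits are Dn = s·h/(h + (s−f)) and Df = s·h/(h − (s−f)), so DoF = Df − Dn = 2·s·(s−f)·h / (h² − (s−f)²).
That is a quadratic in h: DoF·h² − 2·s·(s−f)·h − DoF·(s−f)² = 0 ⇒ h = (s−f)·(s + √(s² + DoF²)) / DoF = 91400 × (91800 + √(91800² + 41600²)) / 41600 = 91400 × (91800 + 100786) / 41600 ≈ 423133 mm.
Then N = f²/(c·h) = 400² / (0.021 × 423133) = 160000 / 8885.8 ≈ 18.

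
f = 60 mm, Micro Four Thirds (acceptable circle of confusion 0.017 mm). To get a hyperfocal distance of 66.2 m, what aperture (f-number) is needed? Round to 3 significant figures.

Rearrange H = f²/(N·c) + f for N: N = f² / ((H − f)·c).
N = 60² / ((66200 − 60) × 0.017) = 3600 / 1124 ≈ 3.20.

f/3.20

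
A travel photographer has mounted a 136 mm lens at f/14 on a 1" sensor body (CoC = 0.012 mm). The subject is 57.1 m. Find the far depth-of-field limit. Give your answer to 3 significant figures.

118 m

Hyperfocal distance H = f²/(N·c) + f = 136²/(14 × 0.012) + 136 = 18496/0.168 + 136 ≈ 110231.2 mm ≈ 110.2 m.
Far limit Df = s·(H − f)/(H − s) = 57100 × (110231.2 − 136) / (110231.2 − 57100) = 57100 × 110095.2 / 53131.2 ≈ 118319 mm ≈ 118 m.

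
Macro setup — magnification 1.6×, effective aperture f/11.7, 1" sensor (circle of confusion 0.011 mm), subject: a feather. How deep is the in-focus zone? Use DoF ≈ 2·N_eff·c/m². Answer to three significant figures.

At magnification m, DoF ≈ 2·N_eff·c/m² = 2 × 11.7 × 0.011 / 1.6² = 0.2574 / 2.56 ≈ 0.101 mm.

0.101 mm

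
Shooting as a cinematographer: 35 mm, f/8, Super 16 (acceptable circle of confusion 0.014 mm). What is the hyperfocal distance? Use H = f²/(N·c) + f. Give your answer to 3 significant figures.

11.0 m

Hyperfocal distance H = f²/(N·c) + f = 35²/(8 × 0.014) + 35 = 1225/0.112 + 35 ≈ 10972.5 mm ≈ 11.0 m.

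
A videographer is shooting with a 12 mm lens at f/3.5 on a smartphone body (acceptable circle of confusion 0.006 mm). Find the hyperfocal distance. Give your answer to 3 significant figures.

Hyperfocal distance H = f²/(N·c) + f = 12²/(3.5 × 0.006) + 12 = 144/0.021 + 12 ≈ 6869.1 mm ≈ 6.87 m.

6.87 m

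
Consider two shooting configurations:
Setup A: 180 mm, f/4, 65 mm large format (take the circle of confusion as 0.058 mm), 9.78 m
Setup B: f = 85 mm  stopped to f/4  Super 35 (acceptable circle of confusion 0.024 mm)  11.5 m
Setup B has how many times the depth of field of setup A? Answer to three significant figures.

2.64

Setup A: H = 180²/(4×0.058) + 180 ≈ 139835.2 mm; DoF = Df − Dn = 10501.9 − 9151.0 ≈ 1350.9 mm.
Setup B: H = 85²/(4×0.024) + 85 ≈ 75345.4 mm; DoF = Df − Dn = 13556.1 − 9985.5 ≈ 3570.6 mm.
Ratio = 3570.6 / 1350.9 ≈ 2.64.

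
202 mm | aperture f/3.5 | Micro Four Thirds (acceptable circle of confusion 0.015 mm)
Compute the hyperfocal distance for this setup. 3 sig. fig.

777 m

Hyperfocal distance H = f²/(N·c) + f = 202²/(3.5 × 0.015) + 202 = 40804/0.0525 + 202 ≈ 777421.0 mm ≈ 777 m.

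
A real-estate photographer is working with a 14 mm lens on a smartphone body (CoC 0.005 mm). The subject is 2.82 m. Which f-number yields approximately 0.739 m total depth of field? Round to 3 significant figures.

f/1.80

Write h = H − f = f²/(N·c). The thin-lens limits are Dn = s·h/(h + (s−f)) and Df = s·h/(h − (s−f)), so DoF = Df − Dn = 2·s·(s−f)·h / (h² − (s−f)²).
That is a quadratic in h: DoF·h² − 2·s·(s−f)·h − DoF·(s−f)² = 0 ⇒ h = (s−f)·(s + √(s² + DoF²)) / DoF = 2806 × (2820 + √(2820² + 739²)) / 739 = 2806 × (2820 + 2915.22) / 739 ≈ 21777 mm.
Then N = f²/(c·h) = 14² / (0.005 × 21777) = 196 / 108.88 ≈ 1.80.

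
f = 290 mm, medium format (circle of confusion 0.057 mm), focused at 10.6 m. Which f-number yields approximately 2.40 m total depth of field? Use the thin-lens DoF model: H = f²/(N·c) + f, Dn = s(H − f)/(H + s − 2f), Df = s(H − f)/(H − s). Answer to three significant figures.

f/16

Write h = H − f = f²/(N·c). The thin-lens limits are Dn = s·h/(h + (s−f)) and Df = s·h/(h − (s−f)), so DoF = Df − Dn = 2·s·(s−f)·h / (h² − (s−f)²).
That is a quadratic in h: DoF·h² − 2·s·(s−f)·h − DoF·(s−f)² = 0 ⇒ h = (s−f)·(s + √(s² + DoF²)) / DoF = 10310 × (10600 + √(10600² + 2400²)) / 2400 = 10310 × (10600 + 10868.3) / 2400 ≈ 92224 mm.
Then N = f²/(c·h) = 290² / (0.057 × 92224) = 84100 / 5256.8 ≈ 16.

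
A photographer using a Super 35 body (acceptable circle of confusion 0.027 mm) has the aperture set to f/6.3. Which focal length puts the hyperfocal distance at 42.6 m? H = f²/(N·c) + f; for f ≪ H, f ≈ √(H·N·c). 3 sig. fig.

85.0 mm

From H = f²/(N·c) + f, with f ≪ H: f ≈ √(H·N·c) = √(42600 × 6.3 × 0.027) = √7246.3 ≈ 85.12 mm.
Exact: f² + N·c·f − N·c·H = 0 ⇒ f = (−N·c + √((N·c)² + 4·N·c·H))/2 = (−0.1701 + √28985)/2 ≈ 85.040 mm ≈ 85.0 mm.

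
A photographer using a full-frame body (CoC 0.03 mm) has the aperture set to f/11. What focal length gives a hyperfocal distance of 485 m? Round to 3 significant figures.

From H = f²/(N·c) + f, with f ≪ H: f ≈ √(H·N·c) = √(485000 × 11 × 0.03) = √160050 ≈ 400.1 mm.
The +f correction barely moves this — solving exactly, f² + N·c·f − N·c·H = 0 ⇒ f = (−N·c + √((N·c)² + 4·N·c·H))/2 = (−0.33 + √640200)/2 ≈ 399.90 mm, so f ≈ 400 mm.

400 mm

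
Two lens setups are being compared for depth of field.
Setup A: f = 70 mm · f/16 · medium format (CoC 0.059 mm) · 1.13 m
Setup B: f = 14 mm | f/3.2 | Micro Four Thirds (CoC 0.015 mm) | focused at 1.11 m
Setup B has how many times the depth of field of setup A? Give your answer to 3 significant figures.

Setup A: H = 70²/(16×0.059) + 70 ≈ 5260.7 mm; DoF = Df − Dn = 1419.98 − 938.37 ≈ 481.61 mm.
Setup B: H = 14²/(3.2×0.015) + 14 ≈ 4097.3 mm; DoF = Df − Dn = 1517.24 − 875.11 ≈ 642.13 mm.
Ratio = 642.13 / 481.61 ≈ 1.33.

1.33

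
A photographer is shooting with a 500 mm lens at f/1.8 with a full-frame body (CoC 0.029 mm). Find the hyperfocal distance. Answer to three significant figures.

4790 m

Hyperfocal distance H = f²/(N·c) + f = 500²/(1.8 × 0.029) + 500 = 250000/0.0522 + 500 ≈ 4789772.0 mm ≈ 4790 m.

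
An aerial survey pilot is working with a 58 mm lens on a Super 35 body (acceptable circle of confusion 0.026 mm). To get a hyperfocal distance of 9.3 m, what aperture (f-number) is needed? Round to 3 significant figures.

f/14

Rearrange H = f²/(N·c) + f for N: N = f² / ((H − f)·c).
N = 58² / ((9300 − 58) × 0.026) = 3364 / 240.3 ≈ 14.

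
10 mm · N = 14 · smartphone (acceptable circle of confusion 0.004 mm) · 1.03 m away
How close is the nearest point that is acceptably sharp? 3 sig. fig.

Hyperfocal distance H = f²/(N·c) + f = 10²/(14 × 0.004) + 10 = 100/0.056 + 10 ≈ 1795.7 mm ≈ 1.796 m.
Near limit Dn = s·(H − f)/(H + s − 2f) = 1030 × (1795.7 − 10) / (1795.7 + 1030 − 2 × 10) = 1030 × 1785.7 / 2805.7 ≈ 655.55 mm ≈ 0.656 m.

0.656 m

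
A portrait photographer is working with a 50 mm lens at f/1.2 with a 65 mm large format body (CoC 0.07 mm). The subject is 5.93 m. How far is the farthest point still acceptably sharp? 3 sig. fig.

7.39 m

Hyperfocal distance H = f²/(N·c) + f = 50²/(1.2 × 0.07) + 50 = 2500/0.084 + 50 ≈ 29811.9 mm ≈ 29.81 m.
Far limit Df = s·(H − f)/(H − s) = 5930 × (29811.9 − 50) / (29811.9 − 5930) = 5930 × 29761.9 / 23881.9 ≈ 7390.0 mm ≈ 7.39 m.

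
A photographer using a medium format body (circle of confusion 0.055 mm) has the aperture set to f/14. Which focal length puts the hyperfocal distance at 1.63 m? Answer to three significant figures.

From H = f²/(N·c) + f, with f ≪ H: f ≈ √(H·N·c) = √(1630 × 14 × 0.055) = √1255.1 ≈ 35.43 mm.
Exact: f² + N·c·f − N·c·H = 0 ⇒ f = (−N·c + √((N·c)² + 4·N·c·H))/2 = (−0.77 + √5021.0)/2 ≈ 35.044 mm ≈ 35.0 mm.

35.0 mm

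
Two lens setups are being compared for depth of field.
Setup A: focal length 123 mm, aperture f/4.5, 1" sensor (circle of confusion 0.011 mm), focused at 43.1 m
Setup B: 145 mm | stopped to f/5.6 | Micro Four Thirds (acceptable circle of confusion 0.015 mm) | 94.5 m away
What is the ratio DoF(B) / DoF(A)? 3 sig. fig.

Setup A: H = 123²/(4.5×0.011) + 123 ≈ 305759.4 mm; DoF = Df − Dn = 50152 − 37787 ≈ 12365 mm.
Setup B: H = 145²/(5.6×0.015) + 145 ≈ 250442.6 mm; DoF = Df − Dn = 151678 − 68629 ≈ 83049 mm.
Ratio = 83049 / 12365 ≈ 6.72.

6.72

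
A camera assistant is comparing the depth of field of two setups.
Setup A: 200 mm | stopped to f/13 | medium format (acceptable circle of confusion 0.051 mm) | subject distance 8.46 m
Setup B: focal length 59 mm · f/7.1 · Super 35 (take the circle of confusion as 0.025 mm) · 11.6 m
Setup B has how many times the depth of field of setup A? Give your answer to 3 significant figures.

Setup A: H = 200²/(13×0.051) + 200 ≈ 60531.8 mm; DoF = Df − Dn = 9802.0 − 7441.2 ≈ 2360.8 mm.
Setup B: H = 59²/(7.1×0.025) + 59 ≈ 19670.3 mm; DoF = Df − Dn = 28189 − 7303 ≈ 20886 mm.
Ratio = 20886 / 2360.8 ≈ 8.85.

8.85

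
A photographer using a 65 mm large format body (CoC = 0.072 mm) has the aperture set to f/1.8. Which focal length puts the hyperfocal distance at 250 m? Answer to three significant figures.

180 mm

From H = f²/(N·c) + f, with f ≪ H: f ≈ √(H·N·c) = √(250000 × 1.8 × 0.072) = √32400 ≈ 180.0 mm.
The +f correction barely moves this — solving exactly, f² + N·c·f − N·c·H = 0 ⇒ f = (−N·c + √((N·c)² + 4·N·c·H))/2 = (−0.1296 + √129600)/2 ≈ 179.94 mm, so f ≈ 180 mm.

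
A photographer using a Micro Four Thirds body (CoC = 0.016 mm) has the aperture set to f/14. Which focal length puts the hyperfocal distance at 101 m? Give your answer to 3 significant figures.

From H = f²/(N·c) + f, with f ≪ H: f ≈ √(H·N·c) = √(101000 × 14 × 0.016) = √22624 ≈ 150.4 mm.
The +f correction barely moves this — solving exactly, f² + N·c·f − N·c·H = 0 ⇒ f = (−N·c + √((N·c)² + 4·N·c·H))/2 = (−0.224 + √90496)/2 ≈ 150.30 mm, so f ≈ 150 mm.

150 mm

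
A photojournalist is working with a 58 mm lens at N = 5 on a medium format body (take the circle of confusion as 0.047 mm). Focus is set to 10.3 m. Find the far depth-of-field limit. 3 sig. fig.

Hyperfocal distance H = f²/(N·c) + f = 58²/(5 × 0.047) + 58 = 3364/0.235 + 58 ≈ 14372.9 mm ≈ 14.37 m.
Far limit Df = s·(H − f)/(H − s) = 10300 × (14372.9 − 58) / (14372.9 − 10300) = 10300 × 14314.9 / 4072.9 ≈ 36201 mm ≈ 36.2 m.

36.2 m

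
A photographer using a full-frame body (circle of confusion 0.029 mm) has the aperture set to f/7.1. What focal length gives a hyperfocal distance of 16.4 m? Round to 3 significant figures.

58.0 mm

From H = f²/(N·c) + f, with f ≪ H: f ≈ √(H·N·c) = √(16400 × 7.1 × 0.029) = √3376.8 ≈ 58.11 mm.
Exact: f² + N·c·f − N·c·H = 0 ⇒ f = (−N·c + √((N·c)² + 4·N·c·H))/2 = (−0.2059 + √13507)/2 ≈ 58.007 mm ≈ 58.0 mm.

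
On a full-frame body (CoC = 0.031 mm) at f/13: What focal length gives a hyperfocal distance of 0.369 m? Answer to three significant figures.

From H = f²/(N·c) + f, with f ≪ H: f ≈ √(H·N·c) = √(369 × 13 × 0.031) = √148.71 ≈ 12.19 mm.
Exact: f² + N·c·f − N·c·H = 0 ⇒ f = (−N·c + √((N·c)² + 4·N·c·H))/2 = (−0.403 + √594.99)/2 ≈ 11.995 mm ≈ 12.0 mm.

12.0 mm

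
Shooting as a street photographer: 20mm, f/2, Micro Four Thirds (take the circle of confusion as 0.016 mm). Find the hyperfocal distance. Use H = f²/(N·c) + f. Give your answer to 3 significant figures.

Hyperfocal distance H = f²/(N·c) + f = 20²/(2 × 0.016) + 20 = 400/0.032 + 20 ≈ 12520.0 mm ≈ 12.5 m.

12.5 m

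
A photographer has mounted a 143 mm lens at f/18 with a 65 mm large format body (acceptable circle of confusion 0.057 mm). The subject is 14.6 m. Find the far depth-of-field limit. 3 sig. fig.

53.2 m

Hyperfocal distance H = f²/(N·c) + f = 143²/(18 × 0.057) + 143 = 20449/1.026 + 143 ≈ 20073.8 mm ≈ 20.07 m.
Far limit Df = s·(H − f)/(H − s) = 14600 × (20073.8 − 143) / (20073.8 − 14600) = 14600 × 19930.8 / 5473.8 ≈ 53160 mm ≈ 53.2 m.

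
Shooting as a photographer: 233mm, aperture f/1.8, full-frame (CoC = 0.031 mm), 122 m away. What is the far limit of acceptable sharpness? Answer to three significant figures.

Hyperfocal distance H = f²/(N·c) + f = 233²/(1.8 × 0.031) + 233 = 54289/0.0558 + 233 ≈ 973154.1 mm ≈ 973.2 m.
Far limit Df = s·(H − f)/(H − s) = 122000 × (973154.1 − 233) / (973154.1 − 122000) = 122000 × 972921.1 / 851154.1 ≈ 139453 mm ≈ 139 m.

139 m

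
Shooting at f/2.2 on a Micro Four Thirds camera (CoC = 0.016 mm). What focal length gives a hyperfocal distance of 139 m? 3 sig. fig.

69.9 mm

From H = f²/(N·c) + f, with f ≪ H: f ≈ √(H·N·c) = √(139000 × 2.2 × 0.016) = √4892.8 ≈ 69.95 mm.
Exact: f² + N·c·f − N·c·H = 0 ⇒ f = (−N·c + √((N·c)² + 4·N·c·H))/2 = (−0.0352 + √19571)/2 ≈ 69.931 mm ≈ 69.9 mm.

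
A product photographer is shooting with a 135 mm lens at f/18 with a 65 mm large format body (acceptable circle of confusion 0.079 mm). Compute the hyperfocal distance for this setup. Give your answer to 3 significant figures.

13.0 m

Hyperfocal distance H = f²/(N·c) + f = 135²/(18 × 0.079) + 135 = 18225/1.422 + 135 ≈ 12951.5 mm ≈ 13.0 m.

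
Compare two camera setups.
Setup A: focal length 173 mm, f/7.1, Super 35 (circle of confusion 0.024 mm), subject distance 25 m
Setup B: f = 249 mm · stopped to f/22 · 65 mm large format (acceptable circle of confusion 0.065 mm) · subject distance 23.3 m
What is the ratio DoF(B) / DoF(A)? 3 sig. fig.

4.79

Setup A: H = 173²/(7.1×0.024) + 173 ≈ 175812.7 mm; DoF = Df − Dn = 29115.5 − 21903.8 ≈ 7211.7 mm.
Setup B: H = 249²/(22×0.065) + 249 ≈ 43606.3 mm; DoF = Df − Dn = 49749 − 15212 ≈ 34537 mm.
Ratio = 34537 / 7211.7 ≈ 4.79.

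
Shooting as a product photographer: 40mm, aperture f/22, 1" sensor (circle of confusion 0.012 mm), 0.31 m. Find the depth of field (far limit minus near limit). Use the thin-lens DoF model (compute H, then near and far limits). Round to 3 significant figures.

27.7 mm

Hyperfocal distance H = f²/(N·c) + f = 40²/(22 × 0.012) + 40 = 1600/0.264 + 40 ≈ 6100.6 mm ≈ 6.101 m.
Near limit Dn = s·(H − f)/(H + s − 2f) = 310 × (6100.6 − 40) / (6100.6 + 310 − 2 × 40) = 310 × 6060.6 / 6330.6 ≈ 296.779 mm.
Far limit Df = s·(H − f)/(H − s) = 310 × (6100.6 − 40) / (6100.6 − 310) = 310 × 6060.6 / 5790.6 ≈ 324.454 mm.
Depth of field = Df − Dn = 324.454 − 296.779 ≈ 27.675 mm.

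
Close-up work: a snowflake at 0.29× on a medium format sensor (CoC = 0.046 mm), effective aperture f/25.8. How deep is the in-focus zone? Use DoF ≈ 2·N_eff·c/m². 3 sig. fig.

At magnification m, DoF ≈ 2·N_eff·c/m² = 2 × 25.8 × 0.046 / 0.29² = 2.374 / 0.0841 ≈ 28.2 mm.

28.2 mm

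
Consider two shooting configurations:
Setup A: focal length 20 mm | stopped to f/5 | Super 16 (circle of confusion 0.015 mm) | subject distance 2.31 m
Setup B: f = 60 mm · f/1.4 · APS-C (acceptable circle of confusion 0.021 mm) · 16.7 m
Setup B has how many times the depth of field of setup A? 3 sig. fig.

Setup A: H = 20²/(5×0.015) + 20 ≈ 5353.3 mm; DoF = Df − Dn = 4048.2 − 1616.1 ≈ 2432.1 mm.
Setup B: H = 60²/(1.4×0.021) + 60 ≈ 122509.0 mm; DoF = Df − Dn = 19326.3 − 14702.1 ≈ 4624.2 mm.
Ratio = 4624.2 / 2432.1 ≈ 1.90.

1.90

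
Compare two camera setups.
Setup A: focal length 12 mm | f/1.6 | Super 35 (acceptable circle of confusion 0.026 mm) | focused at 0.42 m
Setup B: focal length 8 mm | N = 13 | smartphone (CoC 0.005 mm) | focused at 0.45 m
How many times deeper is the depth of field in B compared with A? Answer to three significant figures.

5.04

Setup A: H = 12²/(1.6×0.026) + 12 ≈ 3473.5 mm; DoF = Df − Dn = 476.12 − 375.72 ≈ 100.40 mm.
Setup B: H = 8²/(13×0.005) + 8 ≈ 992.6 mm; DoF = Df − Dn = 816.56 − 310.58 ≈ 505.98 mm.
Ratio = 505.98 / 100.40 ≈ 5.04.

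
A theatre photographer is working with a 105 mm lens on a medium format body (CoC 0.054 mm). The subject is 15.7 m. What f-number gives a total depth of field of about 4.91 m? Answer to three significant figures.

f/2.00

Write h = H − f = f²/(N·c). The thin-lens limits are Dn = s·h/(h + (s−f)) and Df = s·h/(h − (s−f)), so DoF = Df − Dn = 2·s·(s−f)·h / (h² − (s−f)²).
That is a quadratic in h: DoF·h² − 2·s·(s−f)·h − DoF·(s−f)² = 0 ⇒ h = (s−f)·(s + √(s² + DoF²)) / DoF = 15595 × (15700 + √(15700² + 4910²)) / 4910 = 15595 × (15700 + 16449.9) / 4910 ≈ 102113 mm.
Then N = f²/(c·h) = 105² / (0.054 × 102113) = 11025 / 5514.1 ≈ 2.00.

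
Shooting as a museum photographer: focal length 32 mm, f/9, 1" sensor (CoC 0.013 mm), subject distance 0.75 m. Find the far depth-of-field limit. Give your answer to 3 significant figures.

Hyperfocal distance H = f²/(N·c) + f = 32²/(9 × 0.013) + 32 = 1024/0.117 + 32 ≈ 8784.1 mm ≈ 8.784 m.
Far limit Df = s·(H − f)/(H − s) = 750 × (8784.1 − 32) / (8784.1 − 750) = 750 × 8752.1 / 8034.1 ≈ 817.03 mm ≈ 0.817 m.

0.817 m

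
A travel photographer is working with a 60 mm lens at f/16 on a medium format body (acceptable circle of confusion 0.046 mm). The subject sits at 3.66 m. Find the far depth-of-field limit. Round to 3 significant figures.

Hyperfocal distance H = f²/(N·c) + f = 60²/(16 × 0.046) + 60 = 3600/0.736 + 60 ≈ 4951.3 mm ≈ 4.951 m.
Far limit Df = s·(H − f)/(H − s) = 3660 × (4951.3 − 60) / (4951.3 − 3660) = 3660 × 4891.3 / 1291.3 ≈ 13864 mm ≈ 13.9 m.

13.9 m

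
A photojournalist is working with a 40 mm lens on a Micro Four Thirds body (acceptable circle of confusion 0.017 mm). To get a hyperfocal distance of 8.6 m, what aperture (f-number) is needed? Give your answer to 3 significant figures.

f/11

Rearrange H = f²/(N·c) + f for N: N = f² / ((H − f)·c).
N = 40² / ((8600 − 40) × 0.017) = 1600 / 145.5 ≈ 11.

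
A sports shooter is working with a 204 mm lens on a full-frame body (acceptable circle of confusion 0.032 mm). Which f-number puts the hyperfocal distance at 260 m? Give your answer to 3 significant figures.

Rearrange H = f²/(N·c) + f for N: N = f² / ((H − f)·c).
N = 204² / ((260000 − 204) × 0.032) = 41616 / 8313 ≈ 5.01.

f/5.01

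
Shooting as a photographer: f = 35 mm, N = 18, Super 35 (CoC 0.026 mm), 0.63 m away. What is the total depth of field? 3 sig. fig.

Hyperfocal distance H = f²/(N·c) + f = 35²/(18 × 0.026) + 35 = 1225/0.468 + 35 ≈ 2652.5 mm ≈ 2.653 m.
Near limit Dn = s·(H − f)/(H + s − 2f) = 630 × (2652.5 − 35) / (2652.5 + 630 − 2 × 35) = 630 × 2617.5 / 3212.5 ≈ 513.32 mm.
Far limit Df = s·(H − f)/(H − s) = 630 × (2652.5 − 35) / (2652.5 − 630) = 630 × 2617.5 / 2022.5 ≈ 815.34 mm.
Depth of field = Df − Dn = 815.34 − 513.32 ≈ 302.02 mm.

302 mm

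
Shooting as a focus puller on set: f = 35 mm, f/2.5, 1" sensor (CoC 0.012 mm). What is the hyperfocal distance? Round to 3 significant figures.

Hyperfocal distance H = f²/(N·c) + f = 35²/(2.5 × 0.012) + 35 = 1225/0.03 + 35 ≈ 40868.3 mm ≈ 40.9 m.

40.9 m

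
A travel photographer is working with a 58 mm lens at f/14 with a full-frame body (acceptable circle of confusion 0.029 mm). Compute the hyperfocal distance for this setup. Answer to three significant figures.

8.34 m

Hyperfocal distance H = f²/(N·c) + f = 58²/(14 × 0.029) + 58 = 3364/0.406 + 58 ≈ 8343.7 mm ≈ 8.34 m.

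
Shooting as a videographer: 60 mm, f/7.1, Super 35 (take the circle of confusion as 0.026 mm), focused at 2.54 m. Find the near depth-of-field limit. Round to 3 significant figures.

Hyperfocal distance H = f²/(N·c) + f = 60²/(7.1 × 0.026) + 60 = 3600/0.1846 + 60 ≈ 19561.6 mm ≈ 19.56 m.
Near limit Dn = s·(H − f)/(H + s − 2f) = 2540 × (19561.6 − 60) / (19561.6 + 2540 − 2 × 60) = 2540 × 19501.6 / 21981.6 ≈ 2253.4 mm ≈ 2.25 m.

2.25 m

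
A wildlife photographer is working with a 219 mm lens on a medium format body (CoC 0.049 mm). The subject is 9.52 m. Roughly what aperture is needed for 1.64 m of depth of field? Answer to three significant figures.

Write h = H − f = f²/(N·c). The thin-lens limits are Dn = s·h/(h + (s−f)) and Df = s·h/(h − (s−f)), so DoF = Df − Dn = 2·s·(s−f)·h / (h² − (s−f)²).
That is a quadratic in h: DoF·h² − 2·s·(s−f)·h − DoF·(s−f)² = 0 ⇒ h = (s−f)·(s + √(s² + DoF²)) / DoF = 9301 × (9520 + √(9520² + 1640²)) / 1640 = 9301 × (9520 + 9660.23) / 1640 ≈ 108778 mm.
Then N = f²/(c·h) = 219² / (0.049 × 108778) = 47961 / 5330.1 ≈ 9.

f/9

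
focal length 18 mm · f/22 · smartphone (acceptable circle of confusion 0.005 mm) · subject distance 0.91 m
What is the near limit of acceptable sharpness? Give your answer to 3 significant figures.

0.698 m

Hyperfocal distance H = f²/(N·c) + f = 18²/(22 × 0.005) + 18 = 324/0.11 + 18 ≈ 2963.5 mm ≈ 2.963 m.
Near limit Dn = s·(H − f)/(H + s − 2f) = 910 × (2963.5 − 18) / (2963.5 + 910 − 2 × 18) = 910 × 2945.5 / 3837.5 ≈ 698.47 mm ≈ 0.698 m.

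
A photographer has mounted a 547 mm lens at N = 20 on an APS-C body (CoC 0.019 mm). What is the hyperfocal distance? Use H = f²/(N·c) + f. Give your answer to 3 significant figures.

788 m

Hyperfocal distance H = f²/(N·c) + f = 547²/(20 × 0.019) + 547 = 299209/0.38 + 547 ≈ 787939.1 mm ≈ 788 m.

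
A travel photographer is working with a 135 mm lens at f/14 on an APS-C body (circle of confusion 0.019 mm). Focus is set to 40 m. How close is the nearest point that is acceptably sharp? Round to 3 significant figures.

Hyperfocal distance H = f²/(N·c) + f = 135²/(14 × 0.019) + 135 = 18225/0.266 + 135 ≈ 68650.0 mm ≈ 68.65 m.
Near limit Dn = s·(H − f)/(H + s − 2f) = 40000 × (68650.0 − 135) / (68650.0 + 40000 − 2 × 135) = 40000 × 68515.0 / 108380.0 ≈ 25287 mm ≈ 25.3 m.

25.3 m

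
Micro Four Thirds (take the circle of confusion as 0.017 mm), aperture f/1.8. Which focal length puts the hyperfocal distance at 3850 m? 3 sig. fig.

343 mm

From H = f²/(N·c) + f, with f ≪ H: f ≈ √(H·N·c) = √(3850000 × 1.8 × 0.017) = √117810 ≈ 343.2 mm.
The +f correction barely moves this — solving exactly, f² + N·c·f − N·c·H = 0 ⇒ f = (−N·c + √((N·c)² + 4·N·c·H))/2 = (−0.0306 + √471240)/2 ≈ 343.22 mm, so f ≈ 343 mm.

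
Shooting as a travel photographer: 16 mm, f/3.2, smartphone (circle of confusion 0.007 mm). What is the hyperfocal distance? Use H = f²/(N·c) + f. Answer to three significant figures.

Hyperfocal distance H = f²/(N·c) + f = 16²/(3.2 × 0.007) + 16 = 256/0.0224 + 16 ≈ 11444.6 mm ≈ 11.4 m.

11.4 m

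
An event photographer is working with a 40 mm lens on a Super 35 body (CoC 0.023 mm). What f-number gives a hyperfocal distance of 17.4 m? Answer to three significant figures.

Rearrange H = f²/(N·c) + f for N: N = f² / ((H − f)·c).
N = 40² / ((17400 − 40) × 0.023) = 1600 / 399.3 ≈ 4.01.

f/4.01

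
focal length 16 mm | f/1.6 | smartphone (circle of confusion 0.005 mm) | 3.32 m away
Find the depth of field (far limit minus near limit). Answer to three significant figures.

0.693 m

Hyperfocal distance H = f²/(N·c) + f = 16²/(1.6 × 0.005) + 16 = 256/0.008 + 16 ≈ 32016.0 mm ≈ 32.02 m.
Near limit Dn = s·(H − f)/(H + s − 2f) = 3320 × (32016.0 − 16) / (32016.0 + 3320 − 2 × 16) = 3320 × 32000.0 / 35304.0 ≈ 3009.29 mm.
Far limit Df = s·(H − f)/(H − s) = 3320 × (32016.0 − 16) / (32016.0 − 3320) = 3320 × 32000.0 / 28696.0 ≈ 3702.26 mm.
Depth of field = Df − Dn = 3702.26 − 3009.29 ≈ 692.97 mm ≈ 0.693 m.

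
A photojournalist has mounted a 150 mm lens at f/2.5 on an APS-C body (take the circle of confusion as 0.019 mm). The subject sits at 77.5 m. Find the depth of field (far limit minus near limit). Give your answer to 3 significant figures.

Hyperfocal distance H = f²/(N·c) + f = 150²/(2.5 × 0.019) + 150 = 22500/0.0475 + 150 ≈ 473834.2 mm ≈ 473.8 m.
Near limit Dn = s·(H − f)/(H + s − 2f) = 77500 × (473834.2 − 150) / (473834.2 + 77500 − 2 × 150) = 77500 × 473684.2 / 551034.2 ≈ 66621 mm.
Far limit Df = s·(H − f)/(H − s) = 77500 × (473834.2 − 150) / (473834.2 − 77500) = 77500 × 473684.2 / 396334.2 ≈ 92625 mm.
Depth of field = Df − Dn = 92625 − 66621 ≈ 26004 mm ≈ 26.0 m.

26.0 m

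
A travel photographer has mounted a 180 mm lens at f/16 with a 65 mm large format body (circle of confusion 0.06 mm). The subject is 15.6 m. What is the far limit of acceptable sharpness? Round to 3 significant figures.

28.7 m

Hyperfocal distance H = f²/(N·c) + f = 180²/(16 × 0.06) + 180 = 32400/0.96 + 180 ≈ 33930.0 mm ≈ 33.93 m.
Far limit Df = s·(H − f)/(H − s) = 15600 × (33930.0 − 180) / (33930.0 − 15600) = 15600 × 33750.0 / 18330.0 ≈ 28723 mm ≈ 28.7 m.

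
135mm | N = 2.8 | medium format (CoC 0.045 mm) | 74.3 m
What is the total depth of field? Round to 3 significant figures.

103 m

Hyperfocal distance H = f²/(N·c) + f = 135²/(2.8 × 0.045) + 135 = 18225/0.126 + 135 ≈ 144777.9 mm ≈ 144.8 m.
Near limit Dn = s·(H − f)/(H + s − 2f) = 74300 × (144777.9 − 135) / (144777.9 + 74300 − 2 × 135) = 74300 × 144642.9 / 218807.9 ≈ 49116 mm.
Far limit Df = s·(H − f)/(H − s) = 74300 × (144777.9 − 135) / (144777.9 − 74300) = 74300 × 144642.9 / 70477.9 ≈ 152487 mm.
Depth of field = Df − Dn = 152487 − 49116 ≈ 103371 mm ≈ 103 m.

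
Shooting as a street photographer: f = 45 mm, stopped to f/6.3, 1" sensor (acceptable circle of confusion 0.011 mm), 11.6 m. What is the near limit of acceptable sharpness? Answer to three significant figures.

Hyperfocal distance H = f²/(N·c) + f = 45²/(6.3 × 0.011) + 45 = 2025/0.0693 + 45 ≈ 29265.8 mm ≈ 29.27 m.
Near limit Dn = s·(H − f)/(H + s − 2f) = 11600 × (29265.8 − 45) / (29265.8 + 11600 − 2 × 45) = 11600 × 29220.8 / 40775.8 ≈ 8312.8 mm ≈ 8.31 m.

8.31 m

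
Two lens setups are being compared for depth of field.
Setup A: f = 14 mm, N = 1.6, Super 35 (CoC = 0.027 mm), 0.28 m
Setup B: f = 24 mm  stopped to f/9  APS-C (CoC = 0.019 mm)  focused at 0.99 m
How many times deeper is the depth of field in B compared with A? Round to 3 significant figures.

Setup A: H = 14²/(1.6×0.027) + 14 ≈ 4551.0 mm; DoF = Df − Dn = 297.438 − 264.493 ≈ 32.945 mm.
Setup B: H = 24²/(9×0.019) + 24 ≈ 3392.4 mm; DoF = Df − Dn = 1388.07 − 769.36 ≈ 618.71 mm.
Ratio = 618.71 / 32.945 ≈ 18.8.

18.8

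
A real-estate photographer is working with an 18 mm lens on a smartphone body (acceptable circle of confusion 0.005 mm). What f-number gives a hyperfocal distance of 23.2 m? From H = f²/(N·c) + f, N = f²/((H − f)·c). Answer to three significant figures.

f/2.80

Rearrange H = f²/(N·c) + f for N: N = f² / ((H − f)·c).
N = 18² / ((23200 − 18) × 0.005) = 324 / 115.9 ≈ 2.80.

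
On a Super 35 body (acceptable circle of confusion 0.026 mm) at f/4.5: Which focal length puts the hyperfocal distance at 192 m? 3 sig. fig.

From H = f²/(N·c) + f, with f ≪ H: f ≈ √(H·N·c) = √(192000 × 4.5 × 0.026) = √22464 ≈ 149.9 mm.
The +f correction barely moves this — solving exactly, f² + N·c·f − N·c·H = 0 ⇒ f = (−N·c + √((N·c)² + 4·N·c·H))/2 = (−0.117 + √89856)/2 ≈ 149.82 mm, so f ≈ 150 mm.

150 mm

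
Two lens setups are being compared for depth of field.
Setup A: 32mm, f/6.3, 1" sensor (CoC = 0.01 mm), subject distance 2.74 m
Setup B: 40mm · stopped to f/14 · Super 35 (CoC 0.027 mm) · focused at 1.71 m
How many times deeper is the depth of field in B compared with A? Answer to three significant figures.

1.70

Setup A: H = 32²/(6.3×0.01) + 32 ≈ 16286.0 mm; DoF = Df − Dn = 3287.76 − 2348.69 ≈ 939.07 mm.
Setup B: H = 40²/(14×0.027) + 40 ≈ 4272.8 mm; DoF = Df − Dn = 2824.3 − 1226.2 ≈ 1598.1 mm.
Ratio = 1598.1 / 939.07 ≈ 1.70.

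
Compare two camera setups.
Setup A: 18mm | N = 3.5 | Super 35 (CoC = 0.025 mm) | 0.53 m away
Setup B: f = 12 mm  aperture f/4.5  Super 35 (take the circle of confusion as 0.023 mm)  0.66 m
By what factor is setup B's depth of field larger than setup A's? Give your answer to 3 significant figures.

Setup A: H = 18²/(3.5×0.025) + 18 ≈ 3720.9 mm; DoF = Df − Dn = 615.04 − 465.62 ≈ 149.42 mm.
Setup B: H = 12²/(4.5×0.023) + 12 ≈ 1403.3 mm; DoF = Df − Dn = 1235.38 − 450.28 ≈ 785.10 mm.
Ratio = 785.10 / 149.42 ≈ 5.25.

5.25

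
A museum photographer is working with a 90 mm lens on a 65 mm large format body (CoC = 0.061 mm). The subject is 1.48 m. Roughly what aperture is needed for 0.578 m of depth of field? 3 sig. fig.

Write h = H − f = f²/(N·c). The thin-lens limits are Dn = s·h/(h + (s−f)) and Df = s·h/(h − (s−f)), so DoF = Df − Dn = 2·s·(s−f)·h / (h² − (s−f)²).
That is a quadratic in h: DoF·h² − 2·s·(s−f)·h − DoF·(s−f)² = 0 ⇒ h = (s−f)·(s + √(s² + DoF²)) / DoF = 1390 × (1480 + √(1480² + 578²)) / 578 = 1390 × (1480 + 1588.86) / 578 ≈ 7380.1 mm.
Then N = f²/(c·h) = 90² / (0.061 × 7380.1) = 8100 / 450.19 ≈ 18.

f/18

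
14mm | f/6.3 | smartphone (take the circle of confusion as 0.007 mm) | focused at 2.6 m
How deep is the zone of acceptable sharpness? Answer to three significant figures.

4.57 m

Hyperfocal distance H = f²/(N·c) + f = 14²/(6.3 × 0.007) + 14 = 196/0.0441 + 14 ≈ 4458.4 mm ≈ 4.458 m.
Near limit Dn = s·(H − f)/(H + s − 2f) = 2600 × (4458.4 − 14) / (4458.4 + 2600 − 2 × 14) = 2600 × 4444.4 / 7030.4 ≈ 1643.6 mm.
Far limit Df = s·(H − f)/(H − s) = 2600 × (4458.4 − 14) / (4458.4 − 2600) = 2600 × 4444.4 / 1858.4 ≈ 6217.9 mm.
Depth of field = Df − Dn = 6217.9 − 1643.6 ≈ 4574.3 mm ≈ 4.57 m.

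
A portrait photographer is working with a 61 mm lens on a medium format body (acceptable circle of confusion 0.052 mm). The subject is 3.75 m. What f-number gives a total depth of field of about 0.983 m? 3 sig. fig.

f/2.50

Write h = H − f = f²/(N·c). The thin-lens limits are Dn = s·h/(h + (s−f)) and Df = s·h/(h − (s−f)), so DoF = Df − Dn = 2·s·(s−f)·h / (h² − (s−f)²).
That is a quadratic in h: DoF·h² − 2·s·(s−f)·h − DoF·(s−f)² = 0 ⇒ h = (s−f)·(s + √(s² + DoF²)) / DoF = 3689 × (3750 + √(3750² + 983²)) / 983 = 3689 × (3750 + 3876.70) / 983 ≈ 28621 mm.
Then N = f²/(c·h) = 61² / (0.052 × 28621) = 3721 / 1488.3 ≈ 2.50.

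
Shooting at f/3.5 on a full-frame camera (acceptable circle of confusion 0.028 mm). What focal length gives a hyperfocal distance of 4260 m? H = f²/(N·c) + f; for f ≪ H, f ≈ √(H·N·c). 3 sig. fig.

From H = f²/(N·c) + f, with f ≪ H: f ≈ √(H·N·c) = √(4260000 × 3.5 × 0.028) = √417480 ≈ 646.1 mm.
The +f correction barely moves this — solving exactly, f² + N·c·f − N·c·H = 0 ⇒ f = (−N·c + √((N·c)² + 4·N·c·H))/2 = (−0.098 + √1669920)/2 ≈ 646.08 mm, so f ≈ 646 mm.

646 mm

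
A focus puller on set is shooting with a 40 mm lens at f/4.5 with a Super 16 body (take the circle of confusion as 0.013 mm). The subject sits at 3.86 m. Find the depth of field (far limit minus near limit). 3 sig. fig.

1.10 m

Hyperfocal distance H = f²/(N·c) + f = 40²/(4.5 × 0.013) + 40 = 1600/0.0585 + 40 ≈ 27390.4 mm ≈ 27.39 m.
Near limit Dn = s·(H − f)/(H + s − 2f) = 3860 × (27390.4 − 40) / (27390.4 + 3860 − 2 × 40) = 3860 × 27350.4 / 31170.4 ≈ 3386.9 mm.
Far limit Df = s·(H − f)/(H − s) = 3860 × (27390.4 − 40) / (27390.4 − 3860) = 3860 × 27350.4 / 23530.4 ≈ 4486.6 mm.
Depth of field = Df − Dn = 4486.6 − 3386.9 ≈ 1099.7 mm ≈ 1.10 m.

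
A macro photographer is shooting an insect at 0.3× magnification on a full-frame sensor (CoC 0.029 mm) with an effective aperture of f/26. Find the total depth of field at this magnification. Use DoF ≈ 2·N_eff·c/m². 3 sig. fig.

16.8 mm

At magnification m, DoF ≈ 2·N_eff·c/m² = 2 × 26 × 0.029 / 0.3² = 1.508 / 0.09 ≈ 16.8 mm.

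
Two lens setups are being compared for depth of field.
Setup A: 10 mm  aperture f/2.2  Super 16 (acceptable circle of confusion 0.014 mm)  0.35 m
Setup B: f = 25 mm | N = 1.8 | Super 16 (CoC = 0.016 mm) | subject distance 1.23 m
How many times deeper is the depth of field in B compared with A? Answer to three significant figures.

1.85

Setup A: H = 10²/(2.2×0.014) + 10 ≈ 3256.8 mm; DoF = Df − Dn = 390.939 − 316.822 ≈ 74.117 mm.
Setup B: H = 25²/(1.8×0.016) + 25 ≈ 21726.4 mm; DoF = Df − Dn = 1302.31 − 1165.30 ≈ 137.01 mm.
Ratio = 137.01 / 74.117 ≈ 1.85.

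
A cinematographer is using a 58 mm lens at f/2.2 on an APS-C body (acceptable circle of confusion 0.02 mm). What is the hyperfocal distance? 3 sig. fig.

Hyperfocal distance H = f²/(N·c) + f = 58²/(2.2 × 0.02) + 58 = 3364/0.044 + 58 ≈ 76512.5 mm ≈ 76.5 m.

76.5 m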